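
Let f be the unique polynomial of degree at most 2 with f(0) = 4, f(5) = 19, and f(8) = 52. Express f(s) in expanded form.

f(s) = s^2 - 2s + 4

Write f(s) = as^2 + bs + c. Substituting each data point gives a linear system:
  c = 4
  25a + 5b + c = 19
  64a + 8b + c = 52
Solving the system yields a = 1, b = -2, c = 4.
So f(s) = s^2 - 2s + 4.
Check: f(0) = 4. ✓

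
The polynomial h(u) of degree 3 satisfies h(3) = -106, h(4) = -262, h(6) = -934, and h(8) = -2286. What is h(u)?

Write h(u) = au^3 + bu^2 + cu + d. Substituting each data point gives a linear system:
  27a + 9b + 3c + d = -106
  64a + 16b + 4c + d = -262
  216a + 36b + 6c + d = -934
  512a + 64b + 8c + d = -2286
Solving the system yields a = -5, b = 5, c = -6, d = 2.
So h(u) = -5u^3 + 5u^2 - 6u + 2.
Check: h(4) = -262. ✓

h(u) = -5u^3 + 5u^2 - 6u + 2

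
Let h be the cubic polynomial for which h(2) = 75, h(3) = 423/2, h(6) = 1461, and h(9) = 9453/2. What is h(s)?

Write h(s) = as^3 + bs^2 + cs + d. Substituting each data point gives a linear system:
  8a + 4b + 2c + d = 75
  27a + 9b + 3c + d = 423/2
  216a + 36b + 6c + d = 1461
  729a + 81b + 9c + d = 9453/2
Solving the system yields a = 6, b = 4, c = 5/2, d = 6.
So h(s) = 6s³ + 4s² + (5/2)s + 6.
Check: h(3) = 423/2. ✓

h(s) = 6s^3 + 4s^2 + (5/2)s + 6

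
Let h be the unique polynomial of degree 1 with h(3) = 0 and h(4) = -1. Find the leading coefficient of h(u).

Write h(u) = au + b. Substituting each data point gives a linear system:
  3a + b = 0
  4a + b = -1
Solving the system yields a = -1, b = 3.
So h(u) = -u + 3.
The leading coefficient is -1.

-1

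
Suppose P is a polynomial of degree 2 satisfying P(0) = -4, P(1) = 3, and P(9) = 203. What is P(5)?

Using the Lagrange interpolation formula with nodes 0, 1, 9:
  L_0(u) = (u - 1)(u - 9) / 9
  L_1(u) = u(u - 9) / -8
  L_2(u) = u(u - 1) / 72
Then P(u) = -4·L_0(u) + 3·L_1(u) + 203·L_2(u).
Expanding and collecting terms gives P(u) = 2u^2 + 5u - 4.
Evaluating at u = 5: P(5) = 71.

71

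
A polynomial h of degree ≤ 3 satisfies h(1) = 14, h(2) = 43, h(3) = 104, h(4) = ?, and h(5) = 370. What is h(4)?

209

The 4 known points determine the degree-3 polynomial uniquely.
Write h(n) = an^3 + bn^2 + cn + d. Substituting each data point gives a linear system:
  a + b + c + d = 14
  8a + 4b + 2c + d = 43
  27a + 9b + 3c + d = 104
  125a + 25b + 5c + d = 370
Solving the system yields a = 2, b = 4, c = 3, d = 5.
So h(n) = 2n³ + 4n² + 3n + 5.
Then h(4) = 209.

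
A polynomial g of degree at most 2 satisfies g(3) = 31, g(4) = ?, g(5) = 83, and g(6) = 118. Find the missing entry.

54

The 3 known points determine the degree-2 polynomial uniquely.
Write g(s) = as^2 + bs + c. Substituting each data point gives a linear system:
  9a + 3b + c = 31
  25a + 5b + c = 83
  36a + 6b + c = 118
Solving the system yields a = 3, b = 2, c = -2.
So g(s) = 3s^2 + 2s - 2.
Then g(4) = 54.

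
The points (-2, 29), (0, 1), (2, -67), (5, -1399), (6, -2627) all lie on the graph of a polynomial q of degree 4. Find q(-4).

113

Write q(n) = an^4 + bn^3 + cn^2 + dn + e. Substituting each data point gives a linear system:
  16a - 8b + 4c - 2d + e = 29
  e = 1
  16a + 8b + 4c + 2d + e = -67
  625a + 125b + 25c + 5d + e = -1399
  1296a + 216b + 36c + 6d + e = -2627
Solving the system yields a = -1, b = -6, c = -1, d = 0, e = 1.
So q(n) = -n^4 - 6n^3 - n^2 + 1.
Then q(-4) = 113.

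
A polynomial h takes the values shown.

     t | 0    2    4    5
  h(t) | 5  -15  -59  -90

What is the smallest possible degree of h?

Divided differences on the nodes 0, 2, 4, 5:
  order 0: 5  -15  -59  -90
  order 1: -10  -22  -31
  order 2: -3  -3
  order 3: 0
The order-2 divided differences are all -3 (nonzero) and every higher order vanishes, so the data lies on a polynomial of degree exactly 2.

2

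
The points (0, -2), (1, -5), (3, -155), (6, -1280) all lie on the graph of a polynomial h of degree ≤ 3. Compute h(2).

-44

Using the Lagrange interpolation formula with nodes 0, 1, 3, 6:
  L_0(n) = (n - 1)(n - 3)(n - 6) / -18
  L_1(n) = n(n - 3)(n - 6) / 10
  L_2(n) = n(n - 1)(n - 6) / -18
  L_3(n) = n(n - 1)(n - 3) / 90
Then h(n) = -2·L_0(n) - 5·L_1(n) - 155·L_2(n) - 1280·L_3(n).
Expanding and collecting terms gives h(n) = -6n^3 + 3n - 2.
Evaluating at n = 2: h(2) = -44.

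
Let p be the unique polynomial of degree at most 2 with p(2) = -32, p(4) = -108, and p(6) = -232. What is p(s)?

Using the Lagrange interpolation formula with nodes 2, 4, 6:
  L_0(s) = (s - 4)(s - 6) / 8
  L_1(s) = (s - 2)(s - 6) / -4
  L_2(s) = (s - 2)(s - 4) / 8
Then p(s) = -32·L_0(s) - 108·L_1(s) - 232·L_2(s).
Expanding and collecting terms gives p(s) = -6s^2 - 2s - 4.
Check: p(6) = -232. ✓

p(s) = -6s^2 - 2s - 4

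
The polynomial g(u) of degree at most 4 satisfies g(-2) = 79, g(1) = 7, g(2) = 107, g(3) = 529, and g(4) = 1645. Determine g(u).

Using the Lagrange interpolation formula with nodes -2, 1, 2, 3, 4:
  L_0(u) = (u - 1)(u - 2)(u - 3)(u - 4) / 360
  L_1(u) = (u + 2)(u - 2)(u - 3)(u - 4) / -18
  L_2(u) = (u + 2)(u - 1)(u - 3)(u - 4) / 8
  L_3(u) = (u + 2)(u - 1)(u - 2)(u - 4) / -10
  L_4(u) = (u + 2)(u - 1)(u - 2)(u - 3) / 36
Then g(u) = 79·L_0(u) + 7·L_1(u) + 107·L_2(u) + 529·L_3(u) + 1645·L_4(u).
Expanding and collecting terms gives g(u) = 6u⁴ + 2u³ - u² - u + 1.
Check: g(1) = 7. ✓

g(u) = 6u^4 + 2u^3 - u^2 - u + 1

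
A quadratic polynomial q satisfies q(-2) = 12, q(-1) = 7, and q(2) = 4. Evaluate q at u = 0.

4

Write q(u) = au^2 + bu + c. Substituting each data point gives a linear system:
  4a - 2b + c = 12
  a - b + c = 7
  4a + 2b + c = 4
Solving the system yields a = 1, b = -2, c = 4.
So q(u) = u^2 - 2u + 4.
Then q(0) = 4.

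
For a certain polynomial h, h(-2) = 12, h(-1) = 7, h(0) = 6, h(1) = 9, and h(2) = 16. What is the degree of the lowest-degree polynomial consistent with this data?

2

Forward differences of the values at n = -2, -1, 0, 1, 2:
  h  : 12  7  6  9  16
  Δ  : -5  -1  3  7
  Δ^2: 4  4  4
  Δ^3: 0  0
  Δ^4: 0
The second differences are constant (4) and nonzero, while all higher differences vanish, so the minimal degree is 2.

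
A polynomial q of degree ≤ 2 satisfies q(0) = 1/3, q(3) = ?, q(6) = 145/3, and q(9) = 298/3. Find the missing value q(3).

46/3

On equispaced nodes a degree-2 polynomial has vanishing third forward difference, so
  - q(0) + 3·q(3) - 3·q(6) + q(9) = 0.
Substituting the known values and solving for q(3):
  3·q(3) = 46
  q(3) = 46/3.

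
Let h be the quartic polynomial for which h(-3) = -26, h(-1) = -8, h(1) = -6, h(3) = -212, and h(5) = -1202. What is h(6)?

Write h(t) = at^4 + bt^3 + ct^2 + dt + e. Substituting each data point gives a linear system:
  81a - 27b + 9c - 3d + e = -26
  a - b + c - d + e = -8
  a + b + c + d + e = -6
  81a + 27b + 9c + 3d + e = -212
  625a + 125b + 25c + 5d + e = -1202
Solving the system yields a = -1, b = -4, c = -4, d = 5, e = -2.
So h(t) = -t^4 - 4t^3 - 4t^2 + 5t - 2.
Then h(6) = -2276.

-2276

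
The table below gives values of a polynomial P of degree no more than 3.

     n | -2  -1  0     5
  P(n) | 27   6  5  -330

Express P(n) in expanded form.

Using the Lagrange interpolation formula with nodes -2, -1, 0, 5:
  L_0(n) = (n + 1)n(n - 5) / -14
  L_1(n) = (n + 2)n(n - 5) / 6
  L_2(n) = (n + 2)(n + 1)(n - 5) / -10
  L_3(n) = (n + 2)(n + 1)n / 210
Then P(n) = 27·L_0(n) + 6·L_1(n) + 5·L_2(n) - 330·L_3(n).
Expanding and collecting terms gives P(n) = -3n^3 + n^2 + 3n + 5.
Check: P(5) = -330. ✓

P(n) = -3n^3 + n^2 + 3n + 5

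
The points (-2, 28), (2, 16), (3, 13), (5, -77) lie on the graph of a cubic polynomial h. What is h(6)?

-188

Using the Lagrange interpolation formula with nodes -2, 2, 3, 5:
  L_0(x) = (x - 2)(x - 3)(x - 5) / -140
  L_1(x) = (x + 2)(x - 3)(x - 5) / 12
  L_2(x) = (x + 2)(x - 2)(x - 5) / -10
  L_3(x) = (x + 2)(x - 2)(x - 3) / 42
Then h(x) = 28·L_0(x) + 16·L_1(x) + 13·L_2(x) - 77·L_3(x).
Expanding and collecting terms gives h(x) = -2x^3 + 6x^2 + 5x - 2.
Evaluating at x = 6: h(6) = -188.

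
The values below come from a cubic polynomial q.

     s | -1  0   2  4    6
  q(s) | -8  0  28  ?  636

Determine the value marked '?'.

The 4 known points determine the degree-3 polynomial uniquely.
Write q(s) = as^3 + bs^2 + cs + d. Substituting each data point gives a linear system:
  -a + b - c + d = -8
  d = 0
  8a + 4b + 2c + d = 28
  216a + 36b + 6c + d = 636
Solving the system yields a = 3, b = -1, c = 4, d = 0.
So q(s) = 3s³ - s² + 4s.
Then q(4) = 192.

192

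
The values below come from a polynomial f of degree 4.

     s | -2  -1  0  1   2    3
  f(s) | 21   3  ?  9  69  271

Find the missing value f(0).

The 5 known points determine the degree-4 polynomial uniquely.
Write f(s) = as^4 + bs^3 + cs^2 + ds + e. Substituting each data point gives a linear system:
  16a - 8b + 4c - 2d + e = 21
  a - b + c - d + e = 3
  a + b + c + d + e = 9
  16a + 8b + 4c + 2d + e = 69
  81a + 27b + 9c + 3d + e = 271
Solving the system yields a = 2, b = 3, c = 3, d = 0, e = 1.
So f(s) = 2s^4 + 3s^3 + 3s^2 + 1.
Then f(0) = 1.

1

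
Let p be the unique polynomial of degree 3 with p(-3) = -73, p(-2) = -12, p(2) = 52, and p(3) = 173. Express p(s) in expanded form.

Using the Lagrange interpolation formula with nodes -3, -2, 2, 3:
  L_0(s) = (s + 2)(s - 2)(s - 3) / -30
  L_1(s) = (s + 3)(s - 2)(s - 3) / 20
  L_2(s) = (s + 3)(s + 2)(s - 3) / -20
  L_3(s) = (s + 3)(s + 2)(s - 2) / 30
Then p(s) = -73·L_0(s) - 12·L_1(s) + 52·L_2(s) + 173·L_3(s).
Expanding and collecting terms gives p(s) = 5s³ + 6s² - 4s - 4.
Check: p(2) = 52. ✓

p(s) = 5s^3 + 6s^2 - 4s - 4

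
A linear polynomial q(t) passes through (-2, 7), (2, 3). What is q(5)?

0

Using the Lagrange interpolation formula with nodes -2, 2:
  L_0(t) = (t - 2) / -4
  L_1(t) = (t + 2) / 4
Then q(t) = 7·L_0(t) + 3·L_1(t).
Expanding and collecting terms gives q(t) = -t + 5.
Evaluating at t = 5: q(5) = 0.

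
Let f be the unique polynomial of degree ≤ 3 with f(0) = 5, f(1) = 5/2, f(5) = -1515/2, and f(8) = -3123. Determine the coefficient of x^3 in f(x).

Write f(x) = ax^3 + bx^2 + cx + d. Substituting each data point gives a linear system:
  d = 5
  a + b + c + d = 5/2
  125a + 25b + 5c + d = -1515/2
  512a + 64b + 8c + d = -3123
Solving the system yields a = -6, b = -3/2, c = 5, d = 5.
So f(x) = -6x^3 - (3/2)x^2 + 5x + 5.
The leading coefficient is -6.

-6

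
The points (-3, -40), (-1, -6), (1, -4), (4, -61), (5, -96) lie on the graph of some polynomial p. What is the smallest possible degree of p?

Divided differences on the nodes -3, -1, 1, 4, 5:
  order 0: -40  -6  -4  -61  -96
  order 1: 17  1  -19  -35
  order 2: -4  -4  -4
  order 3: 0  0
  order 4: 0
The order-2 divided differences are all -4 (nonzero) and every higher order vanishes, so the data lies on a polynomial of degree exactly 2.

2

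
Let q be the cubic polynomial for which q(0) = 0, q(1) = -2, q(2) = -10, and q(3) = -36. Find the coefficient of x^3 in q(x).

Write q(x) = ax^3 + bx^2 + cx + d. Substituting each data point gives a linear system:
  d = 0
  a + b + c + d = -2
  8a + 4b + 2c + d = -10
  27a + 9b + 3c + d = -36
Solving the system yields a = -2, b = 3, c = -3, d = 0.
So q(x) = -2x^3 + 3x^2 - 3x.
The leading coefficient is -2.

-2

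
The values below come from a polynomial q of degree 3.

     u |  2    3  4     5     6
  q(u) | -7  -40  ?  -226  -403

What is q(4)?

The 4 known points determine the degree-3 polynomial uniquely.
Write q(u) = au^3 + bu^2 + cu + d. Substituting each data point gives a linear system:
  8a + 4b + 2c + d = -7
  27a + 9b + 3c + d = -40
  125a + 25b + 5c + d = -226
  216a + 36b + 6c + d = -403
Solving the system yields a = -2, b = 0, c = 5, d = -1.
So q(u) = -2u^3 + 5u - 1.
Then q(4) = -109.

-109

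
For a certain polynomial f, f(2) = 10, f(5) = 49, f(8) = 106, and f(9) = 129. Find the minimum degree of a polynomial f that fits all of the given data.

Divided differences on the nodes 2, 5, 8, 9:
  order 0: 10  49  106  129
  order 1: 13  19  23
  order 2: 1  1
  order 3: 0
The order-2 divided differences are all 1 (nonzero) and every higher order vanishes, so the data lies on a polynomial of degree exactly 2.

2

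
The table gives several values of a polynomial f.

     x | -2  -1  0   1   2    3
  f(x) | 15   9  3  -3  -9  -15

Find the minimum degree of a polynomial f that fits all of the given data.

Forward differences of the values at x = -2, -1, 0, 1, 2, 3:
  f  : 15  9  3  -3  -9  -15
  Δ  : -6  -6  -6  -6  -6
  Δ^2: 0  0  0  0
  Δ^3: 0  0  0
  Δ^4: 0  0
  Δ^5: 0
The first differences are constant (-6) and nonzero, while all higher differences vanish, so the minimal degree is 1.

1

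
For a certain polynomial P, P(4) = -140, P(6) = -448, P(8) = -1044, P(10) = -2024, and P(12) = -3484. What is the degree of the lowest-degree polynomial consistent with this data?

Forward differences of the values at s = 4, 6, 8, 10, 12:
  P  : -140  -448  -1044  -2024  -3484
  Δ  : -308  -596  -980  -1460
  Δ^2: -288  -384  -480
  Δ^3: -96  -96
  Δ^4: 0
The third differences are constant (-96) and nonzero, while all higher differences vanish, so the minimal degree is 3.

3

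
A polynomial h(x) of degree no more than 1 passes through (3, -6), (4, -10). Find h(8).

Write h(x) = ax + b. Substituting each data point gives a linear system:
  3a + b = -6
  4a + b = -10
Solving the system yields a = -4, b = 6.
So h(x) = -4x + 6.
Then h(8) = -26.

-26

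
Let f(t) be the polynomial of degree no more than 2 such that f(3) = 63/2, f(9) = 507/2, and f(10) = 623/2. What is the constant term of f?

Write f(t) = at^2 + bt + c. Substituting each data point gives a linear system:
  9a + 3b + c = 63/2
  81a + 9b + c = 507/2
  100a + 10b + c = 623/2
Solving the system yields a = 3, b = 1, c = 3/2.
So f(t) = 3t^2 + t + 3/2.
The constant term is 3/2.

3/2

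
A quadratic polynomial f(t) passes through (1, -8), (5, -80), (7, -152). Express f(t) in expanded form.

f(t) = -3t^2 - 5

Write f(t) = at^2 + bt + c. Substituting each data point gives a linear system:
  a + b + c = -8
  25a + 5b + c = -80
  49a + 7b + c = -152
Solving the system yields a = -3, b = 0, c = -5.
So f(t) = -3t² - 5.
Check: f(5) = -80. ✓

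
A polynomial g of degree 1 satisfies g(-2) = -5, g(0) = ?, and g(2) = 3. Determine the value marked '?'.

-1

The 2 known points determine the degree-1 polynomial uniquely.
Write g(u) = au + b. Substituting each data point gives a linear system:
  -2a + b = -5
  2a + b = 3
Solving the system yields a = 2, b = -1.
So g(u) = 2u - 1.
Then g(0) = -1.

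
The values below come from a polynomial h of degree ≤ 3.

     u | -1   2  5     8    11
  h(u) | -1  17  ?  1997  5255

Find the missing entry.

The 4 known points determine the degree-3 polynomial uniquely.
Write h(u) = au^3 + bu^2 + cu + d. Substituting each data point gives a linear system:
  -a + b - c + d = -1
  8a + 4b + 2c + d = 17
  512a + 64b + 8c + d = 1997
  1331a + 121b + 11c + d = 5255
Solving the system yields a = 4, b = 0, c = -6, d = -3.
So h(u) = 4u^3 - 6u - 3.
Then h(5) = 467.

467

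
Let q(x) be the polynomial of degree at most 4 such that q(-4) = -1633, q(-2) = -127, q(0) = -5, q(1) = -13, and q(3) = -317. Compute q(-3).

Write q(x) = ax^4 + bx^3 + cx^2 + dx + e. Substituting each data point gives a linear system:
  256a - 64b + 16c - 4d + e = -1633
  16a - 8b + 4c - 2d + e = -127
  e = -5
  a + b + c + d + e = -13
  81a + 27b + 9c + 3d + e = -317
Solving the system yields a = -5, b = 5, c = -3, d = -5, e = -5.
So q(x) = -5x^4 + 5x^3 - 3x^2 - 5x - 5.
Then q(-3) = -557.

-557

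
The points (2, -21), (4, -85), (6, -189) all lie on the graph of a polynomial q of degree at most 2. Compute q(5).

Write q(u) = au^2 + bu + c. Substituting each data point gives a linear system:
  4a + 2b + c = -21
  16a + 4b + c = -85
  36a + 6b + c = -189
Solving the system yields a = -5, b = -2, c = 3.
So q(u) = -5u^2 - 2u + 3.
Then q(5) = -132.

-132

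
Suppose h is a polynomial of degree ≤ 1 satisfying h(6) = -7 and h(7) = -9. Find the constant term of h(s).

5

Write h(s) = as + b. Substituting each data point gives a linear system:
  6a + b = -7
  7a + b = -9
Solving the system yields a = -2, b = 5.
So h(s) = -2s + 5.
The constant term is 5.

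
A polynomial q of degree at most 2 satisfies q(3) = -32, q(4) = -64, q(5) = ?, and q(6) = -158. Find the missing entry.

The 3 known points determine the degree-2 polynomial uniquely.
Write q(n) = an^2 + bn + c. Substituting each data point gives a linear system:
  9a + 3b + c = -32
  16a + 4b + c = -64
  36a + 6b + c = -158
Solving the system yields a = -5, b = 3, c = 4.
So q(n) = -5n^2 + 3n + 4.
Then q(5) = -106.

-106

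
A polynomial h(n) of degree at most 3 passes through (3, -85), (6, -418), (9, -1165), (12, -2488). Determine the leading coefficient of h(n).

-1

Write h(n) = an^3 + bn^2 + cn + d. Substituting each data point gives a linear system:
  27a + 9b + 3c + d = -85
  216a + 36b + 6c + d = -418
  729a + 81b + 9c + d = -1165
  1728a + 144b + 12c + d = -2488
Solving the system yields a = -1, b = -5, c = -3, d = -4.
So h(n) = -n³ - 5n² - 3n - 4.
The leading coefficient is -1.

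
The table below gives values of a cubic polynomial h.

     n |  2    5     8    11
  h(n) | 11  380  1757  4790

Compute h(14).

Write h(n) = an^3 + bn^2 + cn + d. Substituting each data point gives a linear system:
  8a + 4b + 2c + d = 11
  125a + 25b + 5c + d = 380
  512a + 64b + 8c + d = 1757
  1331a + 121b + 11c + d = 4790
Solving the system yields a = 4, b = -4, c = -5, d = 5.
So h(n) = 4n³ - 4n² - 5n + 5.
Then h(14) = 10127.

10127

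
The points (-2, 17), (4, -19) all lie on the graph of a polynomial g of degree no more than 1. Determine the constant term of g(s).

5

Write g(s) = as + b. Substituting each data point gives a linear system:
  -2a + b = 17
  4a + b = -19
Solving the system yields a = -6, b = 5.
So g(s) = -6s + 5.
The constant term is 5.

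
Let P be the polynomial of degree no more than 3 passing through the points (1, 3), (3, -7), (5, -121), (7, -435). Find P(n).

P(n) = -2n^3 + 5n^2 + n - 1

Write P(n) = an^3 + bn^2 + cn + d. Substituting each data point gives a linear system:
  a + b + c + d = 3
  27a + 9b + 3c + d = -7
  125a + 25b + 5c + d = -121
  343a + 49b + 7c + d = -435
Solving the system yields a = -2, b = 5, c = 1, d = -1.
So P(n) = -2n^3 + 5n^2 + n - 1.
Check: P(7) = -435. ✓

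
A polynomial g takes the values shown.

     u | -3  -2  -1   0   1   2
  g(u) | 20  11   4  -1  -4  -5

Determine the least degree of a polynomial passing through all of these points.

Forward differences of the values at u = -3, -2, -1, 0, 1, 2:
  g  : 20  11  4  -1  -4  -5
  Δ  : -9  -7  -5  -3  -1
  Δ^2: 2  2  2  2
  Δ^3: 0  0  0
  Δ^4: 0  0
  Δ^5: 0
The second differences are constant (2) and nonzero, while all higher differences vanish, so the minimal degree is 2.

2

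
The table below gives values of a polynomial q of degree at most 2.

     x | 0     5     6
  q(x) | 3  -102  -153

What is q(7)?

-214

Using the Lagrange interpolation formula with nodes 0, 5, 6:
  L_0(x) = (x - 5)(x - 6) / 30
  L_1(x) = x(x - 6) / -5
  L_2(x) = x(x - 5) / 6
Then q(x) = 3·L_0(x) - 102·L_1(x) - 153·L_2(x).
Expanding and collecting terms gives q(x) = -5x² + 4x + 3.
Evaluating at x = 7: q(7) = -214.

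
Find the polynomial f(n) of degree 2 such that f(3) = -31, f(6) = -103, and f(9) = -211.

f(n) = -2n^2 - 6n + 5

Using the Lagrange interpolation formula with nodes 3, 6, 9:
  L_0(n) = (n - 6)(n - 9) / 18
  L_1(n) = (n - 3)(n - 9) / -9
  L_2(n) = (n - 3)(n - 6) / 18
Then f(n) = -31·L_0(n) - 103·L_1(n) - 211·L_2(n).
Expanding and collecting terms gives f(n) = -2n² - 6n + 5.
Check: f(9) = -211. ✓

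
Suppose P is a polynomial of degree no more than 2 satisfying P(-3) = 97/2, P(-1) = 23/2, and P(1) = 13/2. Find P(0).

5

Forward differences of the values at x = -3, -1, 1:
  P  : 97/2  23/2  13/2
  Δ  : -37  -5
  Δ^2: 32
The second differences are constant, confirming degree 2.
Interpolating (Newton forward form) and evaluating at x = 0 gives P(0) = 5.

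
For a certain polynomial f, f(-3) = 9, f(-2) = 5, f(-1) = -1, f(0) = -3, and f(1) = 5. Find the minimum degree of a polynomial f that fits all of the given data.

3

Forward differences of the values at n = -3, -2, -1, 0, 1:
  f  : 9  5  -1  -3  5
  Δ  : -4  -6  -2  8
  Δ^2: -2  4  10
  Δ^3: 6  6
  Δ^4: 0
The third differences are constant (6) and nonzero, while all higher differences vanish, so the minimal degree is 3.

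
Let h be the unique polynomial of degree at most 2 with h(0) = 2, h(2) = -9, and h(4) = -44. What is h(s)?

Using the Lagrange interpolation formula with nodes 0, 2, 4:
  L_0(s) = (s - 2)(s - 4) / 8
  L_1(s) = s(s - 4) / -4
  L_2(s) = s(s - 2) / 8
Then h(s) = 2·L_0(s) - 9·L_1(s) - 44·L_2(s).
Expanding and collecting terms gives h(s) = -3s² + (1/2)s + 2.
Check: h(0) = 2. ✓

h(s) = -3s^2 + (1/2)s + 2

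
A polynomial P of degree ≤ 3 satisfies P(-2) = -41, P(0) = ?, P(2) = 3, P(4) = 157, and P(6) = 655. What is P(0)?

1

On equispaced nodes a degree-3 polynomial has vanishing fourth forward difference, so
  P(-2) - 4·P(0) + 6·P(2) - 4·P(4) + P(6) = 0.
Substituting the known values and solving for P(0):
  -4·P(0) = -4
  P(0) = 1.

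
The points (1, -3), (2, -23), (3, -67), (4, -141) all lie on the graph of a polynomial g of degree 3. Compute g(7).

-603

Forward differences of the values at u = 1, 2, 3, 4:
  g  : -3  -23  -67  -141
  Δ  : -20  -44  -74
  Δ^2: -24  -30
  Δ^3: -6
The third differences are constant, confirming degree 3.
Interpolating (Newton forward form) and evaluating at u = 7 gives g(7) = -603.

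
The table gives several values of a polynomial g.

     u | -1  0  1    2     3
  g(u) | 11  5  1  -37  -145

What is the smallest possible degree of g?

Forward differences of the values at u = -1, 0, 1, 2, 3:
  g  : 11  5  1  -37  -145
  Δ  : -6  -4  -38  -108
  Δ^2: 2  -34  -70
  Δ^3: -36  -36
  Δ^4: 0
The third differences are constant (-36) and nonzero, while all higher differences vanish, so the minimal degree is 3.

3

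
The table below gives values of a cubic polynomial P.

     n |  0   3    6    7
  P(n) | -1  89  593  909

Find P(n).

P(n) = 2n^3 + 5n^2 - 3n - 1

Using the Lagrange interpolation formula with nodes 0, 3, 6, 7:
  L_0(n) = (n - 3)(n - 6)(n - 7) / -126
  L_1(n) = n(n - 6)(n - 7) / 36
  L_2(n) = n(n - 3)(n - 7) / -18
  L_3(n) = n(n - 3)(n - 6) / 28
Then P(n) = -1·L_0(n) + 89·L_1(n) + 593·L_2(n) + 909·L_3(n).
Expanding and collecting terms gives P(n) = 2n^3 + 5n^2 - 3n - 1.
Check: P(3) = 89. ✓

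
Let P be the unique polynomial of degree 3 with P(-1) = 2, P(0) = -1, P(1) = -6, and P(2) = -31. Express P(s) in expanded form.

P(s) = -3s^3 - s^2 - s - 1

Using the Lagrange interpolation formula with nodes -1, 0, 1, 2:
  L_0(s) = s(s - 1)(s - 2) / -6
  L_1(s) = (s + 1)(s - 1)(s - 2) / 2
  L_2(s) = (s + 1)s(s - 2) / -2
  L_3(s) = (s + 1)s(s - 1) / 6
Then P(s) = 2·L_0(s) - 1·L_1(s) - 6·L_2(s) - 31·L_3(s).
Expanding and collecting terms gives P(s) = -3s^3 - s^2 - s - 1.
Check: P(0) = -1. ✓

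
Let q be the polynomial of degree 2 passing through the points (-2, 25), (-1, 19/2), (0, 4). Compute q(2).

Write q(n) = an^2 + bn + c. Substituting each data point gives a linear system:
  4a - 2b + c = 25
  a - b + c = 19/2
  c = 4
Solving the system yields a = 5, b = -1/2, c = 4.
So q(n) = 5n² - (1/2)n + 4.
Then q(2) = 23.

23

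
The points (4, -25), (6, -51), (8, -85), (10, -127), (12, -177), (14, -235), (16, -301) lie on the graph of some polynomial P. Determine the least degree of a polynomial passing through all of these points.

Forward differences of the values at x = 4, 6, 8, 10, 12, 14, 16:
  P  : -25  -51  -85  -127  -177  -235  -301
  Δ  : -26  -34  -42  -50  -58  -66
  Δ^2: -8  -8  -8  -8  -8
  Δ^3: 0  0  0  0
  Δ^4: 0  0  0
  Δ^5: 0  0
  Δ^6: 0
The second differences are constant (-8) and nonzero, while all higher differences vanish, so the minimal degree is 2.

2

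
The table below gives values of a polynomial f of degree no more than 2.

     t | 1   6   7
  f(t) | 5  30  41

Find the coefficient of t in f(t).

Write f(t) = at^2 + bt + c. Substituting each data point gives a linear system:
  a + b + c = 5
  36a + 6b + c = 30
  49a + 7b + c = 41
Solving the system yields a = 1, b = -2, c = 6.
So f(t) = t^2 - 2t + 6.
The coefficient of t is -2.

-2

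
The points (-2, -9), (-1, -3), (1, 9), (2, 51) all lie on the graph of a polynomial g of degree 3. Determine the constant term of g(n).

-3

Write g(n) = an^3 + bn^2 + cn + d. Substituting each data point gives a linear system:
  -8a + 4b - 2c + d = -9
  -a + b - c + d = -3
  a + b + c + d = 9
  8a + 4b + 2c + d = 51
Solving the system yields a = 3, b = 6, c = 3, d = -3.
So g(n) = 3n^3 + 6n^2 + 3n - 3.
The constant term is -3.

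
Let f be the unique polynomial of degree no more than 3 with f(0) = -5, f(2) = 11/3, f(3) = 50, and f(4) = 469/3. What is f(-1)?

-46/3

Using the Lagrange interpolation formula with nodes 0, 2, 3, 4:
  L_0(x) = (x - 2)(x - 3)(x - 4) / -24
  L_1(x) = x(x - 3)(x - 4) / 4
  L_2(x) = x(x - 2)(x - 4) / -3
  L_3(x) = x(x - 2)(x - 3) / 8
Then f(x) = -5·L_0(x) + 11/3·L_1(x) + 50·L_2(x) + 469/3·L_3(x).
Expanding and collecting terms gives f(x) = 4x^3 - 6x^2 + (1/3)x - 5.
Evaluating at x = -1: f(-1) = -46/3.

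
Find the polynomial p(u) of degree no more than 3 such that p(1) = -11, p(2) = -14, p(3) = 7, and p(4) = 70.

Write p(u) = au^3 + bu^2 + cu + d. Substituting each data point gives a linear system:
  a + b + c + d = -11
  8a + 4b + 2c + d = -14
  27a + 9b + 3c + d = 7
  64a + 16b + 4c + d = 70
Solving the system yields a = 3, b = -6, c = -6, d = -2.
So p(u) = 3u^3 - 6u^2 - 6u - 2.
Check: p(2) = -14. ✓

p(u) = 3u^3 - 6u^2 - 6u - 2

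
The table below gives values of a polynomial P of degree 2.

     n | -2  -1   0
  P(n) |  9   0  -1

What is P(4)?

75

Forward differences of the values at n = -2, -1, 0:
  P  : 9  0  -1
  Δ  : -9  -1
  Δ^2: 8
The second differences are constant, confirming degree 2.
Interpolating (Newton forward form) and evaluating at n = 4 gives P(4) = 75.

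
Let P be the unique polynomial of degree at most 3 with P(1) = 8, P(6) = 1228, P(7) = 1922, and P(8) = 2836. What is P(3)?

Write P(u) = au^3 + bu^2 + cu + d. Substituting each data point gives a linear system:
  a + b + c + d = 8
  216a + 36b + 6c + d = 1228
  343a + 49b + 7c + d = 1922
  512a + 64b + 8c + d = 2836
Solving the system yields a = 5, b = 5, c = -6, d = 4.
So P(u) = 5u³ + 5u² - 6u + 4.
Then P(3) = 166.

166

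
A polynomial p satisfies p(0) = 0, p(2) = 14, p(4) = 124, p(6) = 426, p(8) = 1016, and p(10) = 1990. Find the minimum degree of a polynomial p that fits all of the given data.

3

Forward differences of the values at n = 0, 2, 4, 6, 8, 10:
  p  : 0  14  124  426  1016  1990
  Δ  : 14  110  302  590  974
  Δ^2: 96  192  288  384
  Δ^3: 96  96  96
  Δ^4: 0  0
  Δ^5: 0
The third differences are constant (96) and nonzero, while all higher differences vanish, so the minimal degree is 3.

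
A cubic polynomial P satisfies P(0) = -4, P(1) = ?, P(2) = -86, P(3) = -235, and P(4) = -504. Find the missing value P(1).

The 4 known points determine the degree-3 polynomial uniquely.
Write P(x) = ax^3 + bx^2 + cx + d. Substituting each data point gives a linear system:
  d = -4
  8a + 4b + 2c + d = -86
  27a + 9b + 3c + d = -235
  64a + 16b + 4c + d = -504
Solving the system yields a = -6, b = -6, c = -5, d = -4.
So P(x) = -6x³ - 6x² - 5x - 4.
Then P(1) = -21.

-21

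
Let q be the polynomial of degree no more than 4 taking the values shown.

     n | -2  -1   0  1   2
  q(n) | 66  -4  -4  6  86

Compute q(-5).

3096

Forward differences of the values at n = -2, -1, 0, 1, 2:
  q  : 66  -4  -4  6  86
  Δ  : -70  0  10  80
  Δ^2: 70  10  70
  Δ^3: -60  60
  Δ^4: 120
The fourth differences are constant, confirming degree 4.
Interpolating (Newton forward form) and evaluating at n = -5 gives q(-5) = 3096.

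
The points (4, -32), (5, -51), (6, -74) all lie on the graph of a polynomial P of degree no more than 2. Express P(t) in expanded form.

P(t) = -2t^2 - t + 4

Using the Lagrange interpolation formula with nodes 4, 5, 6:
  L_0(t) = (t - 5)(t - 6) / 2
  L_1(t) = (t - 4)(t - 6) / -1
  L_2(t) = (t - 4)(t - 5) / 2
Then P(t) = -32·L_0(t) - 51·L_1(t) - 74·L_2(t).
Expanding and collecting terms gives P(t) = -2t^2 - t + 4.
Check: P(6) = -74. ✓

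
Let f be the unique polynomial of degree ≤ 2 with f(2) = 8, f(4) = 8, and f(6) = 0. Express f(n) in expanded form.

Using the Lagrange interpolation formula with nodes 2, 4, 6:
  L_0(n) = (n - 4)(n - 6) / 8
  L_1(n) = (n - 2)(n - 6) / -4
  L_2(n) = (n - 2)(n - 4) / 8
Then f(n) = 8·L_0(n) + 8·L_1(n) + 0·L_2(n).
Expanding and collecting terms gives f(n) = -n^2 + 6n.
Check: f(4) = 8. ✓

f(n) = -n^2 + 6n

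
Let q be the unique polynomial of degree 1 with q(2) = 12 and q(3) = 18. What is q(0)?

0

Using the Lagrange interpolation formula with nodes 2, 3:
  L_0(t) = (t - 3) / -1
  L_1(t) = (t - 2) / 1
Then q(t) = 12·L_0(t) + 18·L_1(t).
Expanding and collecting terms gives q(t) = 6t.
Evaluating at t = 0: q(0) = 0.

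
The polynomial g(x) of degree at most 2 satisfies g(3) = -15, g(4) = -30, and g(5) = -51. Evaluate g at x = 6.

Using the Lagrange interpolation formula with nodes 3, 4, 5:
  L_0(x) = (x - 4)(x - 5) / 2
  L_1(x) = (x - 3)(x - 5) / -1
  L_2(x) = (x - 3)(x - 4) / 2
Then g(x) = -15·L_0(x) - 30·L_1(x) - 51·L_2(x).
Expanding and collecting terms gives g(x) = -3x^2 + 6x - 6.
Evaluating at x = 6: g(6) = -78.

-78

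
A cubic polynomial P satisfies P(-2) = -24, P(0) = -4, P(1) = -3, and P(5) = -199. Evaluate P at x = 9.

Write P(x) = ax^3 + bx^2 + cx + d. Substituting each data point gives a linear system:
  -8a + 4b - 2c + d = -24
  d = -4
  a + b + c + d = -3
  125a + 25b + 5c + d = -199
Solving the system yields a = -1, b = -4, c = 6, d = -4.
So P(x) = -x^3 - 4x^2 + 6x - 4.
Then P(9) = -1003.

-1003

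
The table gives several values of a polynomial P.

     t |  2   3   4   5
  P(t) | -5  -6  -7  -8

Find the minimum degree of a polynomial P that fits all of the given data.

1

Forward differences of the values at t = 2, 3, 4, 5:
  P  : -5  -6  -7  -8
  Δ  : -1  -1  -1
  Δ^2: 0  0
  Δ^3: 0
The first differences are constant (-1) and nonzero, while all higher differences vanish, so the minimal degree is 1.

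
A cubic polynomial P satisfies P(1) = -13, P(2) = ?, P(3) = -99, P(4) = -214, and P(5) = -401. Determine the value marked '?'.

-38

The 4 known points determine the degree-3 polynomial uniquely.
Write P(n) = an^3 + bn^2 + cn + d. Substituting each data point gives a linear system:
  a + b + c + d = -13
  27a + 9b + 3c + d = -99
  64a + 16b + 4c + d = -214
  125a + 25b + 5c + d = -401
Solving the system yields a = -3, b = 0, c = -4, d = -6.
So P(n) = -3n³ - 4n - 6.
Then P(2) = -38.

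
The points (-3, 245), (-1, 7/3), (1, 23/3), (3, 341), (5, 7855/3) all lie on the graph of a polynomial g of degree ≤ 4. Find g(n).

Write g(n) = an^4 + bn^3 + cn^2 + dn + e. Substituting each data point gives a linear system:
  81a - 27b + 9c - 3d + e = 245
  a - b + c - d + e = 7/3
  a + b + c + d + e = 23/3
  81a + 27b + 9c + 3d + e = 341
  625a + 125b + 25c + 5d + e = 7855/3
Solving the system yields a = 4, b = 5/3, c = -4, d = 1, e = 5.
So g(n) = 4n^4 + (5/3)n^3 - 4n^2 + n + 5.
Check: g(1) = 23/3. ✓

g(n) = 4n^4 + (5/3)n^3 - 4n^2 + n + 5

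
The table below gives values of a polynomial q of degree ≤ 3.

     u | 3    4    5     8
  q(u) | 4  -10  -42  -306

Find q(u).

q(u) = -u^3 + 3u^2 + 2u - 2

Write q(u) = au^3 + bu^2 + cu + d. Substituting each data point gives a linear system:
  27a + 9b + 3c + d = 4
  64a + 16b + 4c + d = -10
  125a + 25b + 5c + d = -42
  512a + 64b + 8c + d = -306
Solving the system yields a = -1, b = 3, c = 2, d = -2.
So q(u) = -u³ + 3u² + 2u - 2.
Check: q(3) = 4. ✓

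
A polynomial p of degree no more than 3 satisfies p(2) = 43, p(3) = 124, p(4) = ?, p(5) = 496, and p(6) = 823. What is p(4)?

269

On equispaced nodes a degree-3 polynomial has vanishing fourth forward difference, so
  p(2) - 4·p(3) + 6·p(4) - 4·p(5) + p(6) = 0.
Substituting the known values and solving for p(4):
  6·p(4) = 1614
  p(4) = 269.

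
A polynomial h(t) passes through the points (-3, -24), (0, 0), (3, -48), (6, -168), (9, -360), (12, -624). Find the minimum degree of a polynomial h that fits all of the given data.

2

Forward differences of the values at t = -3, 0, 3, 6, 9, 12:
  h  : -24  0  -48  -168  -360  -624
  Δ  : 24  -48  -120  -192  -264
  Δ^2: -72  -72  -72  -72
  Δ^3: 0  0  0
  Δ^4: 0  0
  Δ^5: 0
The second differences are constant (-72) and nonzero, while all higher differences vanish, so the minimal degree is 2.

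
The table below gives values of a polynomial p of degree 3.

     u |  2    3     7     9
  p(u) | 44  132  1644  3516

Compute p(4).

Using the Lagrange interpolation formula with nodes 2, 3, 7, 9:
  L_0(u) = (u - 3)(u - 7)(u - 9) / -35
  L_1(u) = (u - 2)(u - 7)(u - 9) / 24
  L_2(u) = (u - 2)(u - 3)(u - 9) / -40
  L_3(u) = (u - 2)(u - 3)(u - 7) / 84
Then p(u) = 44·L_0(u) + 132·L_1(u) + 1644·L_2(u) + 3516·L_3(u).
Expanding and collecting terms gives p(u) = 5u^3 - 2u^2 + 3u + 6.
Evaluating at u = 4: p(4) = 306.

306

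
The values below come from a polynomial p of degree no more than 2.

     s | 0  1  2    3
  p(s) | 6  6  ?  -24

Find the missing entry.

-4

The 3 known points determine the degree-2 polynomial uniquely.
Write p(s) = as^2 + bs + c. Substituting each data point gives a linear system:
  c = 6
  a + b + c = 6
  9a + 3b + c = -24
Solving the system yields a = -5, b = 5, c = 6.
So p(s) = -5s² + 5s + 6.
Then p(2) = -4.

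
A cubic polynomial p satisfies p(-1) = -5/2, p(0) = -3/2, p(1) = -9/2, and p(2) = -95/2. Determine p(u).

Using the Lagrange interpolation formula with nodes -1, 0, 1, 2:
  L_0(u) = u(u - 1)(u - 2) / -6
  L_1(u) = (u + 1)(u - 1)(u - 2) / 2
  L_2(u) = (u + 1)u(u - 2) / -2
  L_3(u) = (u + 1)u(u - 1) / 6
Then p(u) = -5/2·L_0(u) - 3/2·L_1(u) - 9/2·L_2(u) - 95/2·L_3(u).
Expanding and collecting terms gives p(u) = -6u³ - 2u² + 5u - 3/2.
Check: p(0) = -3/2. ✓

p(u) = -6u^3 - 2u^2 + 5u - 3/2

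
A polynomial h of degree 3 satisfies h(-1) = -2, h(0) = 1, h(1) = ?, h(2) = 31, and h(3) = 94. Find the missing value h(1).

The 4 known points determine the degree-3 polynomial uniquely.
Write h(u) = au^3 + bu^2 + cu + d. Substituting each data point gives a linear system:
  -a + b - c + d = -2
  d = 1
  8a + 4b + 2c + d = 31
  27a + 9b + 3c + d = 94
Solving the system yields a = 3, b = 1, c = 1, d = 1.
So h(u) = 3u^3 + u^2 + u + 1.
Then h(1) = 6.

6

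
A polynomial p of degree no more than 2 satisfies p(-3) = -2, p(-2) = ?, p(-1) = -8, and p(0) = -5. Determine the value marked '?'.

-7

On equispaced nodes a degree-2 polynomial has vanishing third forward difference, so
  - p(-3) + 3·p(-2) - 3·p(-1) + p(0) = 0.
Substituting the known values and solving for p(-2):
  3·p(-2) = -21
  p(-2) = -7.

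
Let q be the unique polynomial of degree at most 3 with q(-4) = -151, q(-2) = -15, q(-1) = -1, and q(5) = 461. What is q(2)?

Write q(u) = au^3 + bu^2 + cu + d. Substituting each data point gives a linear system:
  -64a + 16b - 4c + d = -151
  -8a + 4b - 2c + d = -15
  -a + b - c + d = -1
  125a + 25b + 5c + d = 461
Solving the system yields a = 3, b = 3, c = 2, d = 1.
So q(u) = 3u³ + 3u² + 2u + 1.
Then q(2) = 41.

41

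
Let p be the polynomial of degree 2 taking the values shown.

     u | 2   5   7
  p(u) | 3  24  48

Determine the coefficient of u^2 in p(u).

Write p(u) = au^2 + bu + c. Substituting each data point gives a linear system:
  4a + 2b + c = 3
  25a + 5b + c = 24
  49a + 7b + c = 48
Solving the system yields a = 1, b = 0, c = -1.
So p(u) = u^2 - 1.
The leading coefficient is 1.

1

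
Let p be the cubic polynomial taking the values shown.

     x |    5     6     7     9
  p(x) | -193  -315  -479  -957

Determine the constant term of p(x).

Write p(x) = ax^3 + bx^2 + cx + d. Substituting each data point gives a linear system:
  125a + 25b + 5c + d = -193
  216a + 36b + 6c + d = -315
  343a + 49b + 7c + d = -479
  729a + 81b + 9c + d = -957
Solving the system yields a = -1, b = -3, c = 2, d = -3.
So p(x) = -x^3 - 3x^2 + 2x - 3.
The constant term is -3.

-3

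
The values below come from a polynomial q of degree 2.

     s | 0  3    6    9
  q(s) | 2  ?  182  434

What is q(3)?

On equispaced nodes a degree-2 polynomial has vanishing third forward difference, so
  - q(0) + 3·q(3) - 3·q(6) + q(9) = 0.
Substituting the known values and solving for q(3):
  3·q(3) = 114
  q(3) = 38.

38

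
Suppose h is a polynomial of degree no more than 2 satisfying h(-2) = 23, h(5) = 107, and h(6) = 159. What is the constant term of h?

Write h(u) = au^2 + bu + c. Substituting each data point gives a linear system:
  4a - 2b + c = 23
  25a + 5b + c = 107
  36a + 6b + c = 159
Solving the system yields a = 5, b = -3, c = -3.
So h(u) = 5u^2 - 3u - 3.
The constant term is -3.

-3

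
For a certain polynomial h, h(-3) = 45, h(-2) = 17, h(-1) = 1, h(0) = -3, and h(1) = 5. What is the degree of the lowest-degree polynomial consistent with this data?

2

Forward differences of the values at n = -3, -2, -1, 0, 1:
  h  : 45  17  1  -3  5
  Δ  : -28  -16  -4  8
  Δ^2: 12  12  12
  Δ^3: 0  0
  Δ^4: 0
The second differences are constant (12) and nonzero, while all higher differences vanish, so the minimal degree is 2.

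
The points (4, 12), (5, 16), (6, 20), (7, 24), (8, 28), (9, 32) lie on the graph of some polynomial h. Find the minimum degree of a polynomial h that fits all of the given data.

1

Forward differences of the values at x = 4, 5, 6, 7, 8, 9:
  h  : 12  16  20  24  28  32
  Δ  : 4  4  4  4  4
  Δ^2: 0  0  0  0
  Δ^3: 0  0  0
  Δ^4: 0  0
  Δ^5: 0
The first differences are constant (4) and nonzero, while all higher differences vanish, so the minimal degree is 1.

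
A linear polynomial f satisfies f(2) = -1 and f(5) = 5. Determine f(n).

f(n) = 2n - 5

Using the Lagrange interpolation formula with nodes 2, 5:
  L_0(n) = (n - 5) / -3
  L_1(n) = (n - 2) / 3
Then f(n) = -1·L_0(n) + 5·L_1(n).
Expanding and collecting terms gives f(n) = 2n - 5.
Check: f(5) = 5. ✓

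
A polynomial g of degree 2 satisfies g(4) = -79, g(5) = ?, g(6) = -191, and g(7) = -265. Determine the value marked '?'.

-129

On equispaced nodes a degree-2 polynomial has vanishing third forward difference, so
  - g(4) + 3·g(5) - 3·g(6) + g(7) = 0.
Substituting the known values and solving for g(5):
  3·g(5) = -387
  g(5) = -129.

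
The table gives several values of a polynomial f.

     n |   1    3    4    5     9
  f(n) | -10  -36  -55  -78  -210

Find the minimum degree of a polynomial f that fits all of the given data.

Divided differences on the nodes 1, 3, 4, 5, 9:
  order 0: -10  -36  -55  -78  -210
  order 1: -13  -19  -23  -33
  order 2: -2  -2  -2
  order 3: 0  0
  order 4: 0
The order-2 divided differences are all -2 (nonzero) and every higher order vanishes, so the data lies on a polynomial of degree exactly 2.

2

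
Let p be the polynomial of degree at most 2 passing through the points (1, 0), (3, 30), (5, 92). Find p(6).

135

Forward differences of the values at u = 1, 3, 5:
  p  : 0  30  92
  Δ  : 30  62
  Δ^2: 32
The second differences are constant, confirming degree 2.
Interpolating (Newton forward form) and evaluating at u = 6 gives p(6) = 135.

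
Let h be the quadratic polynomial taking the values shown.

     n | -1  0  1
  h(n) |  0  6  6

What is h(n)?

h(n) = -3n^2 + 3n + 6

Write h(n) = an^2 + bn + c. Substituting each data point gives a linear system:
  a - b + c = 0
  c = 6
  a + b + c = 6
Solving the system yields a = -3, b = 3, c = 6.
So h(n) = -3n^2 + 3n + 6.
Check: h(1) = 6. ✓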